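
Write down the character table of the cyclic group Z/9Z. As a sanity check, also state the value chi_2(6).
Character table of Z/9Z (irreps indexed chi_0,...,chi_8 with chi_k(m) = zeta_9^(k*m), zeta_9 = exp(2*pi*i/9)):
  irrep \ class  {0} (size 1)  {1} (size 1)    {2} (size 1)    {3} (size 1)    {4} (size 1)    {5} (size 1)    {6} (size 1)    {7} (size 1)    {8} (size 1)  
  chi_0          1             1               1               1               1               1               1               1               1             
  chi_1          1             exp(2*I*pi/9)   exp(4*I*pi/9)   exp(2*I*pi/3)   exp(8*I*pi/9)   exp(-8*I*pi/9)  exp(-2*I*pi/3)  exp(-4*I*pi/9)  exp(-2*I*pi/9)
  chi_2          1             exp(4*I*pi/9)   exp(8*I*pi/9)   exp(-2*I*pi/3)  exp(-2*I*pi/9)  exp(2*I*pi/9)   exp(2*I*pi/3)   exp(-8*I*pi/9)  exp(-4*I*pi/9)
  chi_3          1             exp(2*I*pi/3)   exp(-2*I*pi/3)  1               exp(2*I*pi/3)   exp(-2*I*pi/3)  1               exp(2*I*pi/3)   exp(-2*I*pi/3)
  chi_4          1             exp(8*I*pi/9)   exp(-2*I*pi/9)  exp(2*I*pi/3)   exp(-4*I*pi/9)  exp(4*I*pi/9)   exp(-2*I*pi/3)  exp(2*I*pi/9)   exp(-8*I*pi/9)
  chi_5          1             exp(-8*I*pi/9)  exp(2*I*pi/9)   exp(-2*I*pi/3)  exp(4*I*pi/9)   exp(-4*I*pi/9)  exp(2*I*pi/3)   exp(-2*I*pi/9)  exp(8*I*pi/9) 
  chi_6          1             exp(-2*I*pi/3)  exp(2*I*pi/3)   1               exp(-2*I*pi/3)  exp(2*I*pi/3)   1               exp(-2*I*pi/3)  exp(2*I*pi/3) 
  chi_7          1             exp(-4*I*pi/9)  exp(-8*I*pi/9)  exp(2*I*pi/3)   exp(2*I*pi/9)   exp(-2*I*pi/9)  exp(-2*I*pi/3)  exp(8*I*pi/9)   exp(4*I*pi/9) 
  chi_8          1             exp(-2*I*pi/9)  exp(-4*I*pi/9)  exp(-2*I*pi/3)  exp(-8*I*pi/9)  exp(8*I*pi/9)   exp(2*I*pi/3)   exp(4*I*pi/9)   exp(2*I*pi/9) 

Spot check: chi_2(6) = zeta_9^(2*6) = zeta_9^12 = exp(2*I*pi/3).

Details: Z/9Z is abelian, so all 9 irreducible complex representations are 1-dimensional. They are given by chi_k(m) = zeta_9^(k*m) for k = 0,...,8. Row orthogonality: sum_m chi_k(m) conj(chi_l(m)) = 9 * [k = l].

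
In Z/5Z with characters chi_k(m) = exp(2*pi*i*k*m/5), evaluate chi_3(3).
chi_3(3) = zeta_5^9 = exp(-2*I*pi/5)

Solution. chi_3(3) = zeta_5^(3*3) = zeta_5^9. Since zeta_5^5 = 1, this equals zeta_5^4 = exp(2*pi*i*4/5) = exp(-2*I*pi/5).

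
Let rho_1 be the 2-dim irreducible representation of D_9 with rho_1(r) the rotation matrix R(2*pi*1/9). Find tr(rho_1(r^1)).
chi_{rho_1}(r^1) = 2*cos(2*pi*1*1/9) = 2*cos(2*pi/9)

Working: rho_1(r^1) is rotation by angle 2*pi*1*1/9, whose trace is 2*cos(2*pi*1*1/9) = 2*cos(2*pi/9).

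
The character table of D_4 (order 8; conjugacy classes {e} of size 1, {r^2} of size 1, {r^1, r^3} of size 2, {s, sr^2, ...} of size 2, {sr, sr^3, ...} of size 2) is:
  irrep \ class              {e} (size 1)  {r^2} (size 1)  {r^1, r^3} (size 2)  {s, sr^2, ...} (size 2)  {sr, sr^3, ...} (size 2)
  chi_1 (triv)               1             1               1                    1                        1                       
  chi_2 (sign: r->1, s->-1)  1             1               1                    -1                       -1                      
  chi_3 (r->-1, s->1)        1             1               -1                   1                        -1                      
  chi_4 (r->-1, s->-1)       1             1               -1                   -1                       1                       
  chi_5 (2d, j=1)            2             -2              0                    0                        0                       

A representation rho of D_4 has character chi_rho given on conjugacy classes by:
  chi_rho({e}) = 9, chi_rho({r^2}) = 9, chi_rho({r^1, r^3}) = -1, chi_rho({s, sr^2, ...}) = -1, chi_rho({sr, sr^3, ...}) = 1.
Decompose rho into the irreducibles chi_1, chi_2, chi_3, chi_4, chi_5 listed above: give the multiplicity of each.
Multiplicities: chi_1: 2, chi_2: 2, chi_3: 2, chi_4: 3, chi_5: 0.

Derivation: Use <chi_rho, chi> = (1/|G|) sum_C |C| * chi_rho(C) * conj(chi(C)) with |G| = 8 for each irreducible chi in the table:
  <chi_rho, chi_1> = (1/8)[1*(9)*conj(1) + 1*(9)*conj(1) + 2*(-1)*conj(1) + 2*(-1)*conj(1) + 2*(1)*conj(1)]
      = (1/8)[(9) + (9) + (-2) + (-2) + (2)] = 16/8 = 2
  <chi_rho, chi_2> = (1/8)[1*(9)*conj(1) + 1*(9)*conj(1) + 2*(-1)*conj(1) + 2*(-1)*conj(-1) + 2*(1)*conj(-1)]
      = (1/8)[(9) + (9) + (-2) + (2) + (-2)] = 16/8 = 2
  <chi_rho, chi_3> = (1/8)[1*(9)*conj(1) + 1*(9)*conj(1) + 2*(-1)*conj(-1) + 2*(-1)*conj(1) + 2*(1)*conj(-1)]
      = (1/8)[(9) + (9) + (2) + (-2) + (-2)] = 16/8 = 2
  <chi_rho, chi_4> = (1/8)[1*(9)*conj(1) + 1*(9)*conj(1) + 2*(-1)*conj(-1) + 2*(-1)*conj(-1) + 2*(1)*conj(1)]
      = (1/8)[(9) + (9) + (2) + (2) + (2)] = 24/8 = 3
  <chi_rho, chi_5> = (1/8)[1*(9)*conj(2) + 1*(9)*conj(-2) + 2*(-1)*conj(0) + 2*(-1)*conj(0) + 2*(1)*conj(0)]
      = (1/8)[(18) + (-18) + (0) + (0) + (0)] = 0/8 = 0
Dimension check: dim(rho) = sum (mult * dim) = 2*1 + 2*1 + 2*1 + 3*1 + 0*2 = 9 = chi_rho(e) = 9.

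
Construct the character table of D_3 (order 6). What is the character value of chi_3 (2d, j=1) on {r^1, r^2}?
Conjugacy classes: {e} of size 1, {r^1, r^2} of size 2, {s, sr, ..., sr^2} of size 3.
Character table:
  irrep \ class              {e} (size 1)  {r^1, r^2} (size 2)  {s, sr, ..., sr^2} (size 3)
  chi_1 (triv)               1             1                    1                          
  chi_2 (sign: r->1, s->-1)  1             1                    -1                         
  chi_3 (2d, j=1)            2             -1                   0                          

Spot check: chi_3 (2d, j=1) on {r^1, r^2} = -1.

Reasoning: D_3 has order 2*3 = 6 with 3 conjugacy classes, hence 3 irreducibles. Sum of squared dims 1 + 1 + 4 = 6 = |G|. Linear characters come from the abelianisation; the 2-dimensional irreps have character r^k -> 2*cos(2*pi*j*k/3), reflections -> 0.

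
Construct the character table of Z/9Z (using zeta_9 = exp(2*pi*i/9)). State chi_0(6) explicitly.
Character table of Z/9Z (irreps indexed chi_0,...,chi_8 with chi_k(m) = zeta_9^(k*m), zeta_9 = exp(2*pi*i/9)):
  irrep \ class  {0} (size 1)  {1} (size 1)    {2} (size 1)    {3} (size 1)    {4} (size 1)    {5} (size 1)    {6} (size 1)    {7} (size 1)    {8} (size 1)  
  chi_0          1             1               1               1               1               1               1               1               1             
  chi_1          1             exp(2*I*pi/9)   exp(4*I*pi/9)   exp(2*I*pi/3)   exp(8*I*pi/9)   exp(-8*I*pi/9)  exp(-2*I*pi/3)  exp(-4*I*pi/9)  exp(-2*I*pi/9)
  chi_2          1             exp(4*I*pi/9)   exp(8*I*pi/9)   exp(-2*I*pi/3)  exp(-2*I*pi/9)  exp(2*I*pi/9)   exp(2*I*pi/3)   exp(-8*I*pi/9)  exp(-4*I*pi/9)
  chi_3          1             exp(2*I*pi/3)   exp(-2*I*pi/3)  1               exp(2*I*pi/3)   exp(-2*I*pi/3)  1               exp(2*I*pi/3)   exp(-2*I*pi/3)
  chi_4          1             exp(8*I*pi/9)   exp(-2*I*pi/9)  exp(2*I*pi/3)   exp(-4*I*pi/9)  exp(4*I*pi/9)   exp(-2*I*pi/3)  exp(2*I*pi/9)   exp(-8*I*pi/9)
  chi_5          1             exp(-8*I*pi/9)  exp(2*I*pi/9)   exp(-2*I*pi/3)  exp(4*I*pi/9)   exp(-4*I*pi/9)  exp(2*I*pi/3)   exp(-2*I*pi/9)  exp(8*I*pi/9) 
  chi_6          1             exp(-2*I*pi/3)  exp(2*I*pi/3)   1               exp(-2*I*pi/3)  exp(2*I*pi/3)   1               exp(-2*I*pi/3)  exp(2*I*pi/3) 
  chi_7          1             exp(-4*I*pi/9)  exp(-8*I*pi/9)  exp(2*I*pi/3)   exp(2*I*pi/9)   exp(-2*I*pi/9)  exp(-2*I*pi/3)  exp(8*I*pi/9)   exp(4*I*pi/9) 
  chi_8          1             exp(-2*I*pi/9)  exp(-4*I*pi/9)  exp(-2*I*pi/3)  exp(-8*I*pi/9)  exp(8*I*pi/9)   exp(2*I*pi/3)   exp(4*I*pi/9)   exp(2*I*pi/9) 

Spot check: chi_0(6) = zeta_9^(0*6) = zeta_9^0 = 1.

Justification: Z/9Z is abelian, so all 9 irreducible complex representations are 1-dimensional. They are given by chi_k(m) = zeta_9^(k*m) for k = 0,...,8. Row orthogonality: sum_m chi_k(m) conj(chi_l(m)) = 9 * [k = l].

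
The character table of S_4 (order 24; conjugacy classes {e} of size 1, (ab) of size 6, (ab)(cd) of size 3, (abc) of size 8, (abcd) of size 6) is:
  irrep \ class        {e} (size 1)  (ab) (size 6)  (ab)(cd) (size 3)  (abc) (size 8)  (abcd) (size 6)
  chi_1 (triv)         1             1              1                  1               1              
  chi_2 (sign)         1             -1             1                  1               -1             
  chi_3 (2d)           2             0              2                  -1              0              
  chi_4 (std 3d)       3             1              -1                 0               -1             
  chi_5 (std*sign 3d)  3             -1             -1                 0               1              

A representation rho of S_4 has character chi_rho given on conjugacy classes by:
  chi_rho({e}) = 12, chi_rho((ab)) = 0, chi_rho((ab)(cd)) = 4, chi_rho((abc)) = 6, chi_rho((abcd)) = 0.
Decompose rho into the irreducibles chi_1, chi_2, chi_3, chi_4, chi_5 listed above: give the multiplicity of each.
Multiplicities: chi_1: 3, chi_2: 3, chi_3: 0, chi_4: 1, chi_5: 1.

Proof sketch: Use <chi_rho, chi> = (1/|G|) sum_C |C| * chi_rho(C) * conj(chi(C)) with |G| = 24 for each irreducible chi in the table:
  <chi_rho, chi_1> = (1/24)[1*(12)*conj(1) + 6*(0)*conj(1) + 3*(4)*conj(1) + 8*(6)*conj(1) + 6*(0)*conj(1)]
      = (1/24)[(12) + (0) + (12) + (48) + (0)] = 72/24 = 3
  <chi_rho, chi_2> = (1/24)[1*(12)*conj(1) + 6*(0)*conj(-1) + 3*(4)*conj(1) + 8*(6)*conj(1) + 6*(0)*conj(-1)]
      = (1/24)[(12) + (0) + (12) + (48) + (0)] = 72/24 = 3
  <chi_rho, chi_3> = (1/24)[1*(12)*conj(2) + 6*(0)*conj(0) + 3*(4)*conj(2) + 8*(6)*conj(-1) + 6*(0)*conj(0)]
      = (1/24)[(24) + (0) + (24) + (-48) + (0)] = 0/24 = 0
  <chi_rho, chi_4> = (1/24)[1*(12)*conj(3) + 6*(0)*conj(1) + 3*(4)*conj(-1) + 8*(6)*conj(0) + 6*(0)*conj(-1)]
      = (1/24)[(36) + (0) + (-12) + (0) + (0)] = 24/24 = 1
  <chi_rho, chi_5> = (1/24)[1*(12)*conj(3) + 6*(0)*conj(-1) + 3*(4)*conj(-1) + 8*(6)*conj(0) + 6*(0)*conj(1)]
      = (1/24)[(36) + (0) + (-12) + (0) + (0)] = 24/24 = 1
Dimension check: dim(rho) = sum (mult * dim) = 3*1 + 3*1 + 0*2 + 1*3 + 1*3 = 12 = chi_rho(e) = 12.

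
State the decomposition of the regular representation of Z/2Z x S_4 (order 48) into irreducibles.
Each irreducible V_i of dimension d_i appears with multiplicity d_i, i.e. rho_reg = (direct sum over all irreducibles V_i) d_i V_i. The irreducible dimensions for Z/2Z x S_4 are 1, 1, 1, 1, 2, 2, 3, 3, 3, 3: 4 irreducibles of dimension 1, each with multiplicity 1; 2 irreducibles of dimension 2, each with multiplicity 2; 4 irreducibles of dimension 3, each with multiplicity 3. Total dimension 4*1*1 + 2*2*2 + 4*3*3 = 48 = |G|.

Argument: General theorem: in the regular representation of a finite group G, each irreducible appears with multiplicity equal to its dimension. Check: dim(rho_reg) = sum d_i^2 = 1 + 1 + 1 + 1 + 4 + 4 + 9 + 9 + 9 + 9 = 48 = |G|.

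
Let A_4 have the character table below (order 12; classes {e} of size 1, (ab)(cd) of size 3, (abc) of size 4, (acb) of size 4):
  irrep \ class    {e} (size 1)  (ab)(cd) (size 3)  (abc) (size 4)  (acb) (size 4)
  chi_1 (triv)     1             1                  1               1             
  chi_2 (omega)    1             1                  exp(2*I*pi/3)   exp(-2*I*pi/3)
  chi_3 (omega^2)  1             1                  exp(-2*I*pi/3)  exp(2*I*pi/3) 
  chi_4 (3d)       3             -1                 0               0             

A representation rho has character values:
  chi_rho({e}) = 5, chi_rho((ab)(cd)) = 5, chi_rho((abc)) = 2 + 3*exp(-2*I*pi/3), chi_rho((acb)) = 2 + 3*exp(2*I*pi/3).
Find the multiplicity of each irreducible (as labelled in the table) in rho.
Multiplicities: chi_1: 2, chi_2: 0, chi_3: 3, chi_4: 0.

Use <chi_rho, chi> = (1/|G|) sum_C |C| * chi_rho(C) * conj(chi(C)) with |G| = 12 for each irreducible chi in the table:
  <chi_rho, chi_1> = (1/12)[1*(5)*conj(1) + 3*(5)*conj(1) + 4*(2 + 3*exp(-2*I*pi/3))*conj(1) + 4*(2 + 3*exp(2*I*pi/3))*conj(1)]
      = (1/12)[(5) + (15) + (8 + 12*exp(-2*I*pi/3)) + (8 + 12*exp(2*I*pi/3))] = 24/12 = 2
  <chi_rho, chi_2> = (1/12)[1*(5)*conj(1) + 3*(5)*conj(1) + 4*(2 + 3*exp(-2*I*pi/3))*conj(exp(2*I*pi/3)) + 4*(2 + 3*exp(2*I*pi/3))*conj(exp(-2*I*pi/3))]
      = (1/12)[(5) + (15) + (8*exp(-2*I*pi/3) + 12*exp(2*I*pi/3)) + (12*exp(-2*I*pi/3) + 8*exp(2*I*pi/3))] = 0/12 = 0
  <chi_rho, chi_3> = (1/12)[1*(5)*conj(1) + 3*(5)*conj(1) + 4*(2 + 3*exp(-2*I*pi/3))*conj(exp(-2*I*pi/3)) + 4*(2 + 3*exp(2*I*pi/3))*conj(exp(2*I*pi/3))]
      = (1/12)[(5) + (15) + (12 + 8*exp(2*I*pi/3)) + (12 + 8*exp(-2*I*pi/3))] = 36/12 = 3
  <chi_rho, chi_4> = (1/12)[1*(5)*conj(3) + 3*(5)*conj(-1) + 4*(2 + 3*exp(-2*I*pi/3))*conj(0) + 4*(2 + 3*exp(2*I*pi/3))*conj(0)]
      = (1/12)[(15) + (-15) + (0) + (0)] = 0/12 = 0
(Exp terms are combined using exp(i*s)*conj(exp(i*t)) = exp(i*(s-t)), and sums of them are collapsed using the identity that for every m > 1 the m distinct m-th roots of unity sum to 0, e.g. 1 + exp(2*I*pi/3) + exp(-2*I*pi/3) = 0.)
Dimension check: dim(rho) = sum (mult * dim) = 2*1 + 0*1 + 3*1 + 0*3 = 5 = chi_rho(e) = 5.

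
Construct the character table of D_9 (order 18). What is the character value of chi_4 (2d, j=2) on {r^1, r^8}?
Conjugacy classes: {e} of size 1, {r^1, r^8} of size 2, {r^2, r^7} of size 2, {r^3, r^6} of size 2, {r^4, r^5} of size 2, {s, sr, ..., sr^8} of size 9.
Character table:
  irrep \ class              {e} (size 1)  {r^1, r^8} (size 2)  {r^2, r^7} (size 2)  {r^3, r^6} (size 2)  {r^4, r^5} (size 2)  {s, sr, ..., sr^8} (size 9)
  chi_1 (triv)               1             1                    1                    1                    1                    1                          
  chi_2 (sign: r->1, s->-1)  1             1                    1                    1                    1                    -1                         
  chi_3 (2d, j=1)            2             2*cos(2*pi/9)        2*cos(4*pi/9)        -1                   -2*cos(pi/9)         0                          
  chi_4 (2d, j=2)            2             2*cos(4*pi/9)        -2*cos(pi/9)         -1                   2*cos(2*pi/9)        0                          
  chi_5 (2d, j=3)            2             -1                   -1                   2                    -1                   0                          
  chi_6 (2d, j=4)            2             -2*cos(pi/9)         2*cos(2*pi/9)        -1                   2*cos(4*pi/9)        0                          

Spot check: chi_4 (2d, j=2) on {r^1, r^8} = 2*cos(4*pi/9).

Details: D_9 has order 2*9 = 18 with 6 conjugacy classes, hence 6 irreducibles. Sum of squared dims 1 + 1 + 4 + 4 + 4 + 4 = 18 = |G|. Linear characters come from the abelianisation; the 2-dimensional irreps have character r^k -> 2*cos(2*pi*j*k/9), reflections -> 0.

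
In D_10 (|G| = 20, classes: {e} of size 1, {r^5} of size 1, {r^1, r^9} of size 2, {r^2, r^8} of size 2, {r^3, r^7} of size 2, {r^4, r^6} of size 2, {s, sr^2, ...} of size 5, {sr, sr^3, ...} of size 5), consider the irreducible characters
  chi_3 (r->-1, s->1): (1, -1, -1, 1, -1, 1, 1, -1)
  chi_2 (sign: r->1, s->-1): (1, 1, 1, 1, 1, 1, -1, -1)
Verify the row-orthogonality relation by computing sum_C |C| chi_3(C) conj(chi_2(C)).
Sum = 0; so <chi_3, chi_2> = 0 (distinct irreducibles are orthogonal).

Justification: Compute term by term over conjugacy classes (|C| * chi_3(C) * conj(chi_2(C))):
  1*(1)*conj(1) + 1*(-1)*conj(1) + 2*(-1)*conj(1) + 2*(1)*conj(1) + 2*(-1)*conj(1) + 2*(1)*conj(1) + 5*(1)*conj(-1) + 5*(-1)*conj(-1)
  = (1) + (-1) + (-2) + (2) + (-2) + (2) + (-5) + (5)
  = 0.
Dividing by |G| = 20 gives 0/20 = 0, matching the row-orthogonality relation <chi_3, chi_2> = [chi_3 = chi_2].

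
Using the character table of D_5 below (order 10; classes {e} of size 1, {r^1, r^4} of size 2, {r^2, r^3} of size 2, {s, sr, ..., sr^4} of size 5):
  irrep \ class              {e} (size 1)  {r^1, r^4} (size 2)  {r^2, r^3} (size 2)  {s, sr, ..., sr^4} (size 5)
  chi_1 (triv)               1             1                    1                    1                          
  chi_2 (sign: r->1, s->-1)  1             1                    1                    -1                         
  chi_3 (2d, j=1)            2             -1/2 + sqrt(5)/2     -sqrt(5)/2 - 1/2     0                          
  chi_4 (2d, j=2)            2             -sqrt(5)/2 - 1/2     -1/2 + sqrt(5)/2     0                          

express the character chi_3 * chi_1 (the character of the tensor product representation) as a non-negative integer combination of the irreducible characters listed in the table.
chi_3 tensor chi_1 = chi_3 (all other irreducibles have multiplicity 0).

The character of a tensor product is the pointwise product (chi_3 * chi_1)(C) = chi_3(C) * chi_1(C):
  {e}: (2)*(1), {r^1, r^4}: (-1/2 + sqrt(5)/2)*(1), {r^2, r^3}: (-sqrt(5)/2 - 1/2)*(1), {s, sr, ..., sr^4}: (0)*(1)
so (chi_3 * chi_1) takes values
  {e} -> 2, {r^1, r^4} -> -1/2 + sqrt(5)/2, {r^2, r^3} -> -sqrt(5)/2 - 1/2, {s, sr, ..., sr^4} -> 0.
Now take the inner product of this character with each irreducible chi from the table, <chi_3*chi_1, chi> = (1/10) sum_C |C| (chi_3*chi_1)(C) conj(chi(C)):
  <chi_3*chi_1, chi_1> = (1/10)[1*(2)*conj(1) + 2*(-1/2 + sqrt(5)/2)*conj(1) + 2*(-sqrt(5)/2 - 1/2)*conj(1) + 5*(0)*conj(1)]
      = (1/10)[(2) + (-1 + sqrt(5)) + (-sqrt(5) - 1) + (0)] = 0/10 = 0
  <chi_3*chi_1, chi_2> = (1/10)[1*(2)*conj(1) + 2*(-1/2 + sqrt(5)/2)*conj(1) + 2*(-sqrt(5)/2 - 1/2)*conj(1) + 5*(0)*conj(-1)]
      = (1/10)[(2) + (-1 + sqrt(5)) + (-sqrt(5) - 1) + (0)] = 0/10 = 0
  <chi_3*chi_1, chi_3> = (1/10)[1*(2)*conj(2) + 2*(-1/2 + sqrt(5)/2)*conj(-1/2 + sqrt(5)/2) + 2*(-sqrt(5)/2 - 1/2)*conj(-sqrt(5)/2 - 1/2) + 5*(0)*conj(0)]
      = (1/10)[(4) + (3 - sqrt(5)) + (sqrt(5) + 3) + (0)] = 10/10 = 1
  <chi_3*chi_1, chi_4> = (1/10)[1*(2)*conj(2) + 2*(-1/2 + sqrt(5)/2)*conj(-sqrt(5)/2 - 1/2) + 2*(-sqrt(5)/2 - 1/2)*conj(-1/2 + sqrt(5)/2) + 5*(0)*conj(0)]
      = (1/10)[(4) + (-2) + (-2) + (0)] = 0/10 = 0
Hence the multiplicities are chi_3: 1. Dimension check: dim(chi_3)*dim(chi_1) = 2*1 = 2 and sum (mult * dim) = 1*2 = 2.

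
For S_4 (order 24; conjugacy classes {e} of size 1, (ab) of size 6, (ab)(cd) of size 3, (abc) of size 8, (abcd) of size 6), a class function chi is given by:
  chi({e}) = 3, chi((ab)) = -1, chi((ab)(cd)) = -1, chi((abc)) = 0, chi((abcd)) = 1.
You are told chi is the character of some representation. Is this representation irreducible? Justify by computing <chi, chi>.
Irreducible: <chi, chi> = 1.

Why: <chi, chi> = (1/|G|) sum_C |C| * |chi(C)|^2 = (1/24)[1*|3|^2 + 6*|-1|^2 + 3*|-1|^2 + 8*|0|^2 + 6*|1|^2]
  = (1/24)[(9) + (6) + (3) + (0) + (6)] = 24/24 = 1.
A character is irreducible iff <chi, chi> = 1, so this representation is irreducible.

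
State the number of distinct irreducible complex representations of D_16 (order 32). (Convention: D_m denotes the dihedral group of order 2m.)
11

Why: The number of irreducible complex representations of a finite group equals its number of conjugacy classes. D_16 has 11 conjugacy classes (n/2 + 3 for n even), so D_16 (order 32) has exactly 11 irreducible complex representations.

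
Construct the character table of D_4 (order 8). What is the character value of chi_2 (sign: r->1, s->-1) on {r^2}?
Conjugacy classes: {e} of size 1, {r^2} of size 1, {r^1, r^3} of size 2, {s, sr^2, ...} of size 2, {sr, sr^3, ...} of size 2.
Character table:
  irrep \ class              {e} (size 1)  {r^2} (size 1)  {r^1, r^3} (size 2)  {s, sr^2, ...} (size 2)  {sr, sr^3, ...} (size 2)
  chi_1 (triv)               1             1               1                    1                        1                       
  chi_2 (sign: r->1, s->-1)  1             1               1                    -1                       -1                      
  chi_3 (r->-1, s->1)        1             1               -1                   1                        -1                      
  chi_4 (r->-1, s->-1)       1             1               -1                   -1                       1                       
  chi_5 (2d, j=1)            2             -2              0                    0                        0                       

Spot check: chi_2 (sign: r->1, s->-1) on {r^2} = 1.

Explanation: D_4 has order 2*4 = 8 with 5 conjugacy classes, hence 5 irreducibles. Sum of squared dims 1 + 1 + 1 + 1 + 4 = 8 = |G|. Linear characters come from the abelianisation; the 2-dimensional irreps have character r^k -> 2*cos(2*pi*j*k/4), reflections -> 0.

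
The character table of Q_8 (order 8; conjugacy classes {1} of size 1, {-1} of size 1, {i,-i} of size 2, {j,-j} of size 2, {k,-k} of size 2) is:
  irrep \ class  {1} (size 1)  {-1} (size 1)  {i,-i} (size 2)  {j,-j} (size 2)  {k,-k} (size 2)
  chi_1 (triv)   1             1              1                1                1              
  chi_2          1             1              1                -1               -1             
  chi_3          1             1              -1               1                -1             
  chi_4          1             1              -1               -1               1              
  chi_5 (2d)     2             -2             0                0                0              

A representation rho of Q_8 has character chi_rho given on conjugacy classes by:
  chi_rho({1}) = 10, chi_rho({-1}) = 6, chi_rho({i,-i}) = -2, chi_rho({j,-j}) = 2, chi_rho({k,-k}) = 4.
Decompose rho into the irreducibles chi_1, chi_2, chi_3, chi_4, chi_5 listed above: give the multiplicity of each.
Multiplicities: chi_1: 3, chi_2: 0, chi_3: 2, chi_4: 3, chi_5: 1.

Justification: Use <chi_rho, chi> = (1/|G|) sum_C |C| * chi_rho(C) * conj(chi(C)) with |G| = 8 for each irreducible chi in the table:
  <chi_rho, chi_1> = (1/8)[1*(10)*conj(1) + 1*(6)*conj(1) + 2*(-2)*conj(1) + 2*(2)*conj(1) + 2*(4)*conj(1)]
      = (1/8)[(10) + (6) + (-4) + (4) + (8)] = 24/8 = 3
  <chi_rho, chi_2> = (1/8)[1*(10)*conj(1) + 1*(6)*conj(1) + 2*(-2)*conj(1) + 2*(2)*conj(-1) + 2*(4)*conj(-1)]
      = (1/8)[(10) + (6) + (-4) + (-4) + (-8)] = 0/8 = 0
  <chi_rho, chi_3> = (1/8)[1*(10)*conj(1) + 1*(6)*conj(1) + 2*(-2)*conj(-1) + 2*(2)*conj(1) + 2*(4)*conj(-1)]
      = (1/8)[(10) + (6) + (4) + (4) + (-8)] = 16/8 = 2
  <chi_rho, chi_4> = (1/8)[1*(10)*conj(1) + 1*(6)*conj(1) + 2*(-2)*conj(-1) + 2*(2)*conj(-1) + 2*(4)*conj(1)]
      = (1/8)[(10) + (6) + (4) + (-4) + (8)] = 24/8 = 3
  <chi_rho, chi_5> = (1/8)[1*(10)*conj(2) + 1*(6)*conj(-2) + 2*(-2)*conj(0) + 2*(2)*conj(0) + 2*(4)*conj(0)]
      = (1/8)[(20) + (-12) + (0) + (0) + (0)] = 8/8 = 1
Dimension check: dim(rho) = sum (mult * dim) = 3*1 + 0*1 + 2*1 + 3*1 + 1*2 = 10 = chi_rho(e) = 10.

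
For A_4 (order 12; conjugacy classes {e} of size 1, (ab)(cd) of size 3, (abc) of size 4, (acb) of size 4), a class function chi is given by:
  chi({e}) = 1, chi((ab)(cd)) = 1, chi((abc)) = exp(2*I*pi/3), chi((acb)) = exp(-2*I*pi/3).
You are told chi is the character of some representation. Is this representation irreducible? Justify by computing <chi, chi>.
Irreducible: <chi, chi> = 1.

Solution. <chi, chi> = (1/|G|) sum_C |C| * |chi(C)|^2 = (1/12)[1*|1|^2 + 3*|1|^2 + 4*|exp(2*I*pi/3)|^2 + 4*|exp(-2*I*pi/3)|^2]
  = (1/12)[(1) + (3) + (4) + (4)] = 12/12 = 1.
(Exp terms are combined using exp(i*s)*conj(exp(i*t)) = exp(i*(s-t)), and sums of them are collapsed using the identity that for every m > 1 the m distinct m-th roots of unity sum to 0, e.g. 1 + exp(2*I*pi/3) + exp(-2*I*pi/3) = 0.)
A character is irreducible iff <chi, chi> = 1, so this representation is irreducible.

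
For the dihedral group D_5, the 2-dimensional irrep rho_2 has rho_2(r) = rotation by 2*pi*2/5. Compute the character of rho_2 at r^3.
chi_{rho_2}(r^3) = 2*cos(2*pi*2*3/5) = -1/2 + sqrt(5)/2

Reasoning: rho_2(r^3) is rotation by angle 2*pi*2*3/5, whose trace is 2*cos(2*pi*2*3/5) = -1/2 + sqrt(5)/2.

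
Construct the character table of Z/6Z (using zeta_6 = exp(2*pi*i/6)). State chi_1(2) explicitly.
Character table of Z/6Z (irreps indexed chi_0,...,chi_5 with chi_k(m) = zeta_6^(k*m), zeta_6 = exp(2*pi*i/6)):
  irrep \ class  {0} (size 1)  {1} (size 1)    {2} (size 1)    {3} (size 1)  {4} (size 1)    {5} (size 1)  
  chi_0          1             1               1               1             1               1             
  chi_1          1             exp(I*pi/3)     exp(2*I*pi/3)   -1            exp(-2*I*pi/3)  exp(-I*pi/3)  
  chi_2          1             exp(2*I*pi/3)   exp(-2*I*pi/3)  1             exp(2*I*pi/3)   exp(-2*I*pi/3)
  chi_3          1             -1              1               -1            1               -1            
  chi_4          1             exp(-2*I*pi/3)  exp(2*I*pi/3)   1             exp(-2*I*pi/3)  exp(2*I*pi/3) 
  chi_5          1             exp(-I*pi/3)    exp(-2*I*pi/3)  -1            exp(2*I*pi/3)   exp(I*pi/3)   

Spot check: chi_1(2) = zeta_6^(1*2) = zeta_6^2 = exp(2*I*pi/3).

Solution. Z/6Z is abelian, so all 6 irreducible complex representations are 1-dimensional. They are given by chi_k(m) = zeta_6^(k*m) for k = 0,...,5. Row orthogonality: sum_m chi_k(m) conj(chi_l(m)) = 6 * [k = l].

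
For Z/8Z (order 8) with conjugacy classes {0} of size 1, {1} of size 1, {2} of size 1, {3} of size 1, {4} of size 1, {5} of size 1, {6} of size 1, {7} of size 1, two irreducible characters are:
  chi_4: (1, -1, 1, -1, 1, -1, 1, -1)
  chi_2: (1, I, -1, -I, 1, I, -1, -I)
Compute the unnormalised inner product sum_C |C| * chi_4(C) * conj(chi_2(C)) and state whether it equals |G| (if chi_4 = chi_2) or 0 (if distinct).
Sum = 0; so <chi_4, chi_2> = 0 (distinct irreducibles are orthogonal).

Solution. Compute term by term over conjugacy classes (|C| * chi_4(C) * conj(chi_2(C))):
  1*(1)*conj(1) + 1*(-1)*conj(I) + 1*(1)*conj(-1) + 1*(-1)*conj(-I) + 1*(1)*conj(1) + 1*(-1)*conj(I) + 1*(1)*conj(-1) + 1*(-1)*conj(-I)
  = (1) + (I) + (-1) + (-I) + (1) + (I) + (-1) + (-I)
  = 0.
(Exp terms are combined using exp(i*s)*conj(exp(i*t)) = exp(i*(s-t)), and sums of them are collapsed using the identity that for every m > 1 the m distinct m-th roots of unity sum to 0, e.g. 1 + exp(2*I*pi/3) + exp(-2*I*pi/3) = 0.)
Dividing by |G| = 8 gives 0/8 = 0, matching the row-orthogonality relation <chi_4, chi_2> = [chi_4 = chi_2].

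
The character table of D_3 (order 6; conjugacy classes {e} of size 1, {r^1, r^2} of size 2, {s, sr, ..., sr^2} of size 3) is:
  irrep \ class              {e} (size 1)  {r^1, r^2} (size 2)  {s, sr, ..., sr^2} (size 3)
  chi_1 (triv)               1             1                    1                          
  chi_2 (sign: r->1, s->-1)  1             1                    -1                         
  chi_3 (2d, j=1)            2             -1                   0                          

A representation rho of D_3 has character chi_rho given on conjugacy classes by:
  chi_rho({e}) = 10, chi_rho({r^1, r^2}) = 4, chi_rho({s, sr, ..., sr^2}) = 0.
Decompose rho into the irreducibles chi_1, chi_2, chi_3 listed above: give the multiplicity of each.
Multiplicities: chi_1: 3, chi_2: 3, chi_3: 2.

Use <chi_rho, chi> = (1/|G|) sum_C |C| * chi_rho(C) * conj(chi(C)) with |G| = 6 for each irreducible chi in the table:
  <chi_rho, chi_1> = (1/6)[1*(10)*conj(1) + 2*(4)*conj(1) + 3*(0)*conj(1)]
      = (1/6)[(10) + (8) + (0)] = 18/6 = 3
  <chi_rho, chi_2> = (1/6)[1*(10)*conj(1) + 2*(4)*conj(1) + 3*(0)*conj(-1)]
      = (1/6)[(10) + (8) + (0)] = 18/6 = 3
  <chi_rho, chi_3> = (1/6)[1*(10)*conj(2) + 2*(4)*conj(-1) + 3*(0)*conj(0)]
      = (1/6)[(20) + (-8) + (0)] = 12/6 = 2
Dimension check: dim(rho) = sum (mult * dim) = 3*1 + 3*1 + 2*2 = 10 = chi_rho(e) = 10.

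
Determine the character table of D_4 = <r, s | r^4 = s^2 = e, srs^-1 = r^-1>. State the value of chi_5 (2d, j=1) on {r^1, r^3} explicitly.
Conjugacy classes: {e} of size 1, {r^2} of size 1, {r^1, r^3} of size 2, {s, sr^2, ...} of size 2, {sr, sr^3, ...} of size 2.
Character table:
  irrep \ class              {e} (size 1)  {r^2} (size 1)  {r^1, r^3} (size 2)  {s, sr^2, ...} (size 2)  {sr, sr^3, ...} (size 2)
  chi_1 (triv)               1             1               1                    1                        1                       
  chi_2 (sign: r->1, s->-1)  1             1               1                    -1                       -1                      
  chi_3 (r->-1, s->1)        1             1               -1                   1                        -1                      
  chi_4 (r->-1, s->-1)       1             1               -1                   -1                       1                       
  chi_5 (2d, j=1)            2             -2              0                    0                        0                       

Spot check: chi_5 (2d, j=1) on {r^1, r^3} = 0.

Explanation: D_4 has order 2*4 = 8 with 5 conjugacy classes, hence 5 irreducibles. Sum of squared dims 1 + 1 + 1 + 1 + 4 = 8 = |G|. Linear characters come from the abelianisation; the 2-dimensional irreps have character r^k -> 2*cos(2*pi*j*k/4), reflections -> 0.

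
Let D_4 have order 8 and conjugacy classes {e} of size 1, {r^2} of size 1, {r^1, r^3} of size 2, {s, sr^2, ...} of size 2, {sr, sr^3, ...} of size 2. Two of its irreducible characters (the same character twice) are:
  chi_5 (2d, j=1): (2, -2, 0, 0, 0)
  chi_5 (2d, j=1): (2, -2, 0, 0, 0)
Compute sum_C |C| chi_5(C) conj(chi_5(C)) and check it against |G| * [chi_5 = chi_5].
Sum = 8 = |G| = 8; so <chi_5, chi_5> = 1 (norm-1 confirms irreducibility).

Justification: Compute term by term over conjugacy classes (|C| * chi_5(C) * conj(chi_5(C))):
  1*(2)*conj(2) + 1*(-2)*conj(-2) + 2*(0)*conj(0) + 2*(0)*conj(0) + 2*(0)*conj(0)
  = (4) + (4) + (0) + (0) + (0)
  = 8.
Dividing by |G| = 8 gives 8/8 = 1, matching the row-orthogonality relation <chi_5, chi_5> = [chi_5 = chi_5].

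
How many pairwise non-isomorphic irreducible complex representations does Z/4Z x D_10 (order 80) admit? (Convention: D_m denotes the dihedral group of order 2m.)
32

Reasoning: The number of irreducible complex representations of a finite group equals its number of conjugacy classes. For a direct product, #classes(G x H) = #classes(G) * #classes(H). Z/4Z has 4 classes (abelian), D_10 has 8 classes, so 4 * 8 = 32, so Z/4Z x D_10 (order 80) has exactly 32 irreducible complex representations.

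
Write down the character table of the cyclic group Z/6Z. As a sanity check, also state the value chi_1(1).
Character table of Z/6Z (irreps indexed chi_0,...,chi_5 with chi_k(m) = zeta_6^(k*m), zeta_6 = exp(2*pi*i/6)):
  irrep \ class  {0} (size 1)  {1} (size 1)    {2} (size 1)    {3} (size 1)  {4} (size 1)    {5} (size 1)  
  chi_0          1             1               1               1             1               1             
  chi_1          1             exp(I*pi/3)     exp(2*I*pi/3)   -1            exp(-2*I*pi/3)  exp(-I*pi/3)  
  chi_2          1             exp(2*I*pi/3)   exp(-2*I*pi/3)  1             exp(2*I*pi/3)   exp(-2*I*pi/3)
  chi_3          1             -1              1               -1            1               -1            
  chi_4          1             exp(-2*I*pi/3)  exp(2*I*pi/3)   1             exp(-2*I*pi/3)  exp(2*I*pi/3) 
  chi_5          1             exp(-I*pi/3)    exp(-2*I*pi/3)  -1            exp(2*I*pi/3)   exp(I*pi/3)   

Spot check: chi_1(1) = zeta_6^(1*1) = zeta_6^1 = exp(I*pi/3).

Working: Z/6Z is abelian, so all 6 irreducible complex representations are 1-dimensional. They are given by chi_k(m) = zeta_6^(k*m) for k = 0,...,5. Row orthogonality: sum_m chi_k(m) conj(chi_l(m)) = 6 * [k = l].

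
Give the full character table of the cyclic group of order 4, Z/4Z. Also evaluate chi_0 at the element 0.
Character table of Z/4Z (irreps indexed chi_0,...,chi_3 with chi_k(m) = zeta_4^(k*m), zeta_4 = exp(2*pi*i/4)):
  irrep \ class  {0} (size 1)  {1} (size 1)  {2} (size 1)  {3} (size 1)
  chi_0          1             1             1             1           
  chi_1          1             I             -1            -I          
  chi_2          1             -1            1             -1          
  chi_3          1             -I            -1            I           

Spot check: chi_0(0) = zeta_4^(0*0) = zeta_4^0 = 1.

Derivation: Z/4Z is abelian, so all 4 irreducible complex representations are 1-dimensional. They are given by chi_k(m) = zeta_4^(k*m) for k = 0,...,3. Row orthogonality: sum_m chi_k(m) conj(chi_l(m)) = 4 * [k = l].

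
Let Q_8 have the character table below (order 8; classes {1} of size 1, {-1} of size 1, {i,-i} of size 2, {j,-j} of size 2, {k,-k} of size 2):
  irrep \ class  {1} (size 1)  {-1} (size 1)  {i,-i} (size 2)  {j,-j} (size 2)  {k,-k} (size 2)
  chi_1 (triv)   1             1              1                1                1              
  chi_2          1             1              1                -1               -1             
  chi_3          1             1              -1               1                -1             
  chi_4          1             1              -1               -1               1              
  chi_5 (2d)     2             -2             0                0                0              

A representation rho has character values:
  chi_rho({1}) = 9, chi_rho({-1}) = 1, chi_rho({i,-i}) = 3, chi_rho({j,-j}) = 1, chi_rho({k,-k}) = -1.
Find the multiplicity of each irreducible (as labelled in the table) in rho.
Multiplicities: chi_1: 2, chi_2: 2, chi_3: 1, chi_4: 0, chi_5: 2.

Reasoning: Use <chi_rho, chi> = (1/|G|) sum_C |C| * chi_rho(C) * conj(chi(C)) with |G| = 8 for each irreducible chi in the table:
  <chi_rho, chi_1> = (1/8)[1*(9)*conj(1) + 1*(1)*conj(1) + 2*(3)*conj(1) + 2*(1)*conj(1) + 2*(-1)*conj(1)]
      = (1/8)[(9) + (1) + (6) + (2) + (-2)] = 16/8 = 2
  <chi_rho, chi_2> = (1/8)[1*(9)*conj(1) + 1*(1)*conj(1) + 2*(3)*conj(1) + 2*(1)*conj(-1) + 2*(-1)*conj(-1)]
      = (1/8)[(9) + (1) + (6) + (-2) + (2)] = 16/8 = 2
  <chi_rho, chi_3> = (1/8)[1*(9)*conj(1) + 1*(1)*conj(1) + 2*(3)*conj(-1) + 2*(1)*conj(1) + 2*(-1)*conj(-1)]
      = (1/8)[(9) + (1) + (-6) + (2) + (2)] = 8/8 = 1
  <chi_rho, chi_4> = (1/8)[1*(9)*conj(1) + 1*(1)*conj(1) + 2*(3)*conj(-1) + 2*(1)*conj(-1) + 2*(-1)*conj(1)]
      = (1/8)[(9) + (1) + (-6) + (-2) + (-2)] = 0/8 = 0
  <chi_rho, chi_5> = (1/8)[1*(9)*conj(2) + 1*(1)*conj(-2) + 2*(3)*conj(0) + 2*(1)*conj(0) + 2*(-1)*conj(0)]
      = (1/8)[(18) + (-2) + (0) + (0) + (0)] = 16/8 = 2
Dimension check: dim(rho) = sum (mult * dim) = 2*1 + 2*1 + 1*1 + 0*1 + 2*2 = 9 = chi_rho(e) = 9.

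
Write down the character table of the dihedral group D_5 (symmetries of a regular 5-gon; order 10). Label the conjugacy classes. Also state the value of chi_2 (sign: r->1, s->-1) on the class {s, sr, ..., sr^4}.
Conjugacy classes: {e} of size 1, {r^1, r^4} of size 2, {r^2, r^3} of size 2, {s, sr, ..., sr^4} of size 5.
Character table:
  irrep \ class              {e} (size 1)  {r^1, r^4} (size 2)  {r^2, r^3} (size 2)  {s, sr, ..., sr^4} (size 5)
  chi_1 (triv)               1             1                    1                    1                          
  chi_2 (sign: r->1, s->-1)  1             1                    1                    -1                         
  chi_3 (2d, j=1)            2             -1/2 + sqrt(5)/2     -sqrt(5)/2 - 1/2     0                          
  chi_4 (2d, j=2)            2             -sqrt(5)/2 - 1/2     -1/2 + sqrt(5)/2     0                          

Spot check: chi_2 (sign: r->1, s->-1) on {s, sr, ..., sr^4} = -1.

Justification: D_5 has order 2*5 = 10 with 4 conjugacy classes, hence 4 irreducibles. Sum of squared dims 1 + 1 + 4 + 4 = 10 = |G|. Linear characters come from the abelianisation; the 2-dimensional irreps have character r^k -> 2*cos(2*pi*j*k/5), reflections -> 0.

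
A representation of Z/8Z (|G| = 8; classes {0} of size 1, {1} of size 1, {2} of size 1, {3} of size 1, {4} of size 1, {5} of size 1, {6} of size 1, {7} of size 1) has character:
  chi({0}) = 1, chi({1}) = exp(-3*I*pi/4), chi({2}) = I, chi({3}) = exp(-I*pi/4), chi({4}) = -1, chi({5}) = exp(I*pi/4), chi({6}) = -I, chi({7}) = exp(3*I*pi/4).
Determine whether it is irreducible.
Irreducible: <chi, chi> = 1.

Justification: <chi, chi> = (1/|G|) sum_C |C| * |chi(C)|^2 = (1/8)[1*|1|^2 + 1*|exp(-3*I*pi/4)|^2 + 1*|I|^2 + 1*|exp(-I*pi/4)|^2 + 1*|-1|^2 + 1*|exp(I*pi/4)|^2 + 1*|-I|^2 + 1*|exp(3*I*pi/4)|^2]
  = (1/8)[(1) + (1) + (1) + (1) + (1) + (1) + (1) + (1)] = 8/8 = 1.
(Exp terms are combined using exp(i*s)*conj(exp(i*t)) = exp(i*(s-t)), and sums of them are collapsed using the identity that for every m > 1 the m distinct m-th roots of unity sum to 0, e.g. 1 + exp(2*I*pi/3) + exp(-2*I*pi/3) = 0.)
A character is irreducible iff <chi, chi> = 1, so this representation is irreducible.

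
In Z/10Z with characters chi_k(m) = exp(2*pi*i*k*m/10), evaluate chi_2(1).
chi_2(1) = zeta_10^2 = exp(2*I*pi/5)

chi_2(1) = zeta_10^(2*1) = zeta_10^2. Since zeta_10^10 = 1, this equals zeta_10^2 = exp(2*pi*i*2/10) = exp(2*I*pi/5).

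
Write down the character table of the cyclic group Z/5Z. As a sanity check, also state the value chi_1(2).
Character table of Z/5Z (irreps indexed chi_0,...,chi_4 with chi_k(m) = zeta_5^(k*m), zeta_5 = exp(2*pi*i/5)):
  irrep \ class  {0} (size 1)  {1} (size 1)    {2} (size 1)    {3} (size 1)    {4} (size 1)  
  chi_0          1             1               1               1               1             
  chi_1          1             exp(2*I*pi/5)   exp(4*I*pi/5)   exp(-4*I*pi/5)  exp(-2*I*pi/5)
  chi_2          1             exp(4*I*pi/5)   exp(-2*I*pi/5)  exp(2*I*pi/5)   exp(-4*I*pi/5)
  chi_3          1             exp(-4*I*pi/5)  exp(2*I*pi/5)   exp(-2*I*pi/5)  exp(4*I*pi/5) 
  chi_4          1             exp(-2*I*pi/5)  exp(-4*I*pi/5)  exp(4*I*pi/5)   exp(2*I*pi/5) 

Spot check: chi_1(2) = zeta_5^(1*2) = zeta_5^2 = exp(4*I*pi/5).

Reasoning: Z/5Z is abelian, so all 5 irreducible complex representations are 1-dimensional. They are given by chi_k(m) = zeta_5^(k*m) for k = 0,...,4. Row orthogonality: sum_m chi_k(m) conj(chi_l(m)) = 5 * [k = l].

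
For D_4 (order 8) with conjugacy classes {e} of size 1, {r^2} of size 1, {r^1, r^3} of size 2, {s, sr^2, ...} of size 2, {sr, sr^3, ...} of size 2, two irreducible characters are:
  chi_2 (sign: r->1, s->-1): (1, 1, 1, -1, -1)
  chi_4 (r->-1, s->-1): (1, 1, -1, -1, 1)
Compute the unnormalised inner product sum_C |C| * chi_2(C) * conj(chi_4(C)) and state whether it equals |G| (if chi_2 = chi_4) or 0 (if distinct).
Sum = 0; so <chi_2, chi_4> = 0 (distinct irreducibles are orthogonal).

Derivation: Compute term by term over conjugacy classes (|C| * chi_2(C) * conj(chi_4(C))):
  1*(1)*conj(1) + 1*(1)*conj(1) + 2*(1)*conj(-1) + 2*(-1)*conj(-1) + 2*(-1)*conj(1)
  = (1) + (1) + (-2) + (2) + (-2)
  = 0.
Dividing by |G| = 8 gives 0/8 = 0, matching the row-orthogonality relation <chi_2, chi_4> = [chi_2 = chi_4].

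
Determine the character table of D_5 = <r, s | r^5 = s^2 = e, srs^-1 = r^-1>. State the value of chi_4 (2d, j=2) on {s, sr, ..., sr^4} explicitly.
Conjugacy classes: {e} of size 1, {r^1, r^4} of size 2, {r^2, r^3} of size 2, {s, sr, ..., sr^4} of size 5.
Character table:
  irrep \ class              {e} (size 1)  {r^1, r^4} (size 2)  {r^2, r^3} (size 2)  {s, sr, ..., sr^4} (size 5)
  chi_1 (triv)               1             1                    1                    1                          
  chi_2 (sign: r->1, s->-1)  1             1                    1                    -1                         
  chi_3 (2d, j=1)            2             -1/2 + sqrt(5)/2     -sqrt(5)/2 - 1/2     0                          
  chi_4 (2d, j=2)            2             -sqrt(5)/2 - 1/2     -1/2 + sqrt(5)/2     0                          

Spot check: chi_4 (2d, j=2) on {s, sr, ..., sr^4} = 0.

Details: D_5 has order 2*5 = 10 with 4 conjugacy classes, hence 4 irreducibles. Sum of squared dims 1 + 1 + 4 + 4 = 10 = |G|. Linear characters come from the abelianisation; the 2-dimensional irreps have character r^k -> 2*cos(2*pi*j*k/5), reflections -> 0.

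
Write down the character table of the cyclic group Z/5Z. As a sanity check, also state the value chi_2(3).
Character table of Z/5Z (irreps indexed chi_0,...,chi_4 with chi_k(m) = zeta_5^(k*m), zeta_5 = exp(2*pi*i/5)):
  irrep \ class  {0} (size 1)  {1} (size 1)    {2} (size 1)    {3} (size 1)    {4} (size 1)  
  chi_0          1             1               1               1               1             
  chi_1          1             exp(2*I*pi/5)   exp(4*I*pi/5)   exp(-4*I*pi/5)  exp(-2*I*pi/5)
  chi_2          1             exp(4*I*pi/5)   exp(-2*I*pi/5)  exp(2*I*pi/5)   exp(-4*I*pi/5)
  chi_3          1             exp(-4*I*pi/5)  exp(2*I*pi/5)   exp(-2*I*pi/5)  exp(4*I*pi/5) 
  chi_4          1             exp(-2*I*pi/5)  exp(-4*I*pi/5)  exp(4*I*pi/5)   exp(2*I*pi/5) 

Spot check: chi_2(3) = zeta_5^(2*3) = zeta_5^6 = exp(2*I*pi/5).

Working: Z/5Z is abelian, so all 5 irreducible complex representations are 1-dimensional. They are given by chi_k(m) = zeta_5^(k*m) for k = 0,...,4. Row orthogonality: sum_m chi_k(m) conj(chi_l(m)) = 5 * [k = l].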